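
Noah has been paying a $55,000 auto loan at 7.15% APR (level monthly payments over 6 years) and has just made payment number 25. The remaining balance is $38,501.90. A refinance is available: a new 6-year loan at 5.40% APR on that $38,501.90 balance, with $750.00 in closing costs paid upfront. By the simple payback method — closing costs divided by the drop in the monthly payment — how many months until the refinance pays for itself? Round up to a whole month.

3 months

Current payment = 55,000 × 7.15%/12 / (1 − (1+0.0059583)^−72) = $941.66.
Refinanced payment = 38,501.90 × 0.0045000 / (1 − (1+0.0045000)^−72) = $627.24.
Monthly savings = $941.66 − $627.24 = $314.42.
Break-even = $750.00 / $314.42 = 2.39 → 3 months.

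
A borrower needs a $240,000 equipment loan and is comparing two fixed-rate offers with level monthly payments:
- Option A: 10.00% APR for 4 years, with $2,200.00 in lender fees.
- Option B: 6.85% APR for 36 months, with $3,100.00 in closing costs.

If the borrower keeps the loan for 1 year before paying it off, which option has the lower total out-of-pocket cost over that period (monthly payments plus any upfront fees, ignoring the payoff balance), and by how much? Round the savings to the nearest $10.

Option A by $16,580

Option A: at 10.00% the monthly rate is 0.0083333, so the payment is 240,000 × 0.0083333 / (1 − 1.0083333^−48) = $6,087.02.
Option B: at 6.85% the monthly rate is 0.0057083, so the payment is 240,000 × 0.0057083 / (1 − 1.0057083^−36) = $7,394.05.
Over 12 months: Option A costs 12 × $6,087.02 + $2,200.00 = $75,244.24; Option B costs 12 × $7,394.05 + $3,100.00 = $91,828.60.
Option A is cheaper by $91,828.60 − $75,244.24 = $16,584.36.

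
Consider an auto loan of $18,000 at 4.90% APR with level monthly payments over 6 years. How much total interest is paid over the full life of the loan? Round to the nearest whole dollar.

At 4.90% the monthly rate is 0.0040833, so the payment is 18,000 × 0.0040833 / (1 − 1.0040833^−72) = $289.05.
Total paid = 72 × $289.05 = $20,811.60; interest = $20,811.60 − $18,000 = $2,811.60.

$2,812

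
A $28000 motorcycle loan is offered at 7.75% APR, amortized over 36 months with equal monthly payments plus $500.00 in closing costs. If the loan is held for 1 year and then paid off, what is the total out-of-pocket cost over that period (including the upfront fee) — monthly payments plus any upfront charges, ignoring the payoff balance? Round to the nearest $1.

$10,990

Monthly rate = 7.75%/12 = 0.0064583; payment = 28,000 × 0.0064583 / (1 − (1+0.0064583)^−36) = $874.19.
Total outlay = 12 × $874.19 + $500.00 = $10,990.28.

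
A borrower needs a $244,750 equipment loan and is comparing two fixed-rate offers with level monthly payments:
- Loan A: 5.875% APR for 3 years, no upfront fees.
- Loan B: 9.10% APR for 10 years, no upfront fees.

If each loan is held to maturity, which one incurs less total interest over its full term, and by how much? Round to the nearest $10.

Loan A: monthly rate = 5.875%/12 = 0.0048958; payment = 244,750 × 0.0048958 / (1 − (1+0.0048958)^−36) = $7,431.91.
Total interest on Loan A = 36 × $7,431.91 − $244,750 = $22,798.76.
Loan B: monthly rate = 9.1%/12 = 0.0075833; payment = 244,750 × 0.0075833 / (1 − (1+0.0075833)^−120) = $3,113.65.
Total interest on Loan B = 120 × $3,113.65 − $244,750 = $128,888.00.
Loan A is lower by $106,089.24.

Loan A by $106,090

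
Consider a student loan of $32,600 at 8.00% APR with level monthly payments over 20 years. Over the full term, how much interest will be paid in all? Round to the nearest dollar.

Monthly rate = 8%/12 = 0.0066667; payment = 32,600 × 0.0066667 / (1 − (1+0.0066667)^−240) = $272.68.
Total paid = 240 × $272.68 = $65,443.20; interest = $65,443.20 − $32,600 = $32,843.20.

$32,843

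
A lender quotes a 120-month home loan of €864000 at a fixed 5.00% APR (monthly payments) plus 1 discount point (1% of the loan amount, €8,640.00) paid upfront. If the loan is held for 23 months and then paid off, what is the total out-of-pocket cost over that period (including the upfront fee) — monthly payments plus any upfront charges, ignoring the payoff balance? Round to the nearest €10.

Monthly rate = 5%/12 = 0.0041667; payment = 864,000 × 0.0041667 / (1 − (1+0.0041667)^−120) = €9,164.06.
Total outlay = 23 × €9,164.06 + €8,640.00 = €219,413.38.

€219,410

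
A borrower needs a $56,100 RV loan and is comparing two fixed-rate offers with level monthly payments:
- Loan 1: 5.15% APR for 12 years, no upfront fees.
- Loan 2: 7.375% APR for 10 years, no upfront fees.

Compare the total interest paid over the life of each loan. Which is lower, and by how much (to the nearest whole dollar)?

Loan 1: at 5.15% the monthly rate is 0.0042917, so the payment is 56,100 × 0.0042917 / (1 − 1.0042917^−144) = $523.09.
Total interest on Loan 1 = 144 × $523.09 − $56,100 = $19,224.96.
Loan 2: at 7.375% the monthly rate is 0.0061458, so the payment is 56,100 × 0.0061458 / (1 − 1.0061458^−120) = $662.26.
Total interest on Loan 2 = 120 × $662.26 − $56,100 = $23,371.20.
Loan 1 is lower by $4,146.24.

Loan 1 by $4,146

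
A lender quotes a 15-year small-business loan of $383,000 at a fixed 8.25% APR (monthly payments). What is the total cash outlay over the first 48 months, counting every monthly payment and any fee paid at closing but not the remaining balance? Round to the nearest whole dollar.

$178,351

Monthly rate = 8.25%/12 = 0.0068750; payment = 383,000 × 0.0068750 / (1 − (1+0.0068750)^−180) = $3,715.64.
Total outlay = 48 × $3,715.64 = $178,350.72.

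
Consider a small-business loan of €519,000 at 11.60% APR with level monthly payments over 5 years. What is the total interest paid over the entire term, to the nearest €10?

€167,410

At 11.60% the monthly rate is 0.0096667, so the payment is 519,000 × 0.0096667 / (1 − 1.0096667^−60) = €11,440.24.
Total paid = 60 × €11,440.24 = €686,414.40; interest = €686,414.40 − €519,000 = €167,414.40.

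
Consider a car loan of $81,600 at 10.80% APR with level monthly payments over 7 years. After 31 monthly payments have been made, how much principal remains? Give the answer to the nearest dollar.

With monthly rate i = 10.8%/12 = 0.0090000, the balance after k of n payments is P · [(1+i)^n − (1+i)^k] / [(1+i)^n − 1].
(1+0.0090000)^84 = 2.12255017 and (1+0.0090000)^31 = 1.32015873, so the balance is 81,600 × (2.12255017 − 1.32015873) / (2.12255017 − 1) = $58,327.14.

$58,327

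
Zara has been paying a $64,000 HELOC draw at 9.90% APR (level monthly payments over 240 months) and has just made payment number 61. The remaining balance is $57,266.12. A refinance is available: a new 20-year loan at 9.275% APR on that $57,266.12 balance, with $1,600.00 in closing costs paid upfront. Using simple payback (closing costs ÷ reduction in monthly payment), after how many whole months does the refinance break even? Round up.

19 months

Current payment = 64,000 × 9.9%/12 / (1 − (1+0.0082500)^−240) = $613.38.
Refinanced payment = 57,266.12 × 0.0077292 / (1 − (1+0.0077292)^−240) = $525.41.
Monthly savings = $613.38 − $525.41 = $87.97.
Break-even = $1,600.00 / $87.97 = 18.19 → 19 months.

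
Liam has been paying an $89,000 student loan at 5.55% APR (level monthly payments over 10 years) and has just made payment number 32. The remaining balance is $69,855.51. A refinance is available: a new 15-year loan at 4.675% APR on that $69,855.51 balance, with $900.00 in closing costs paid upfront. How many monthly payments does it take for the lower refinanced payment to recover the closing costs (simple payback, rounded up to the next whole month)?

Current payment = 89,000 × 5.55%/12 / (1 − (1+0.0046250)^−120) = $968.09.
Refinanced payment = 69,855.51 × 0.0038958 / (1 − (1+0.0038958)^−180) = $540.66.
Monthly savings = $968.09 − $540.66 = $427.43.
Break-even = $900.00 / $427.43 = 2.11 → 3 months.

3 months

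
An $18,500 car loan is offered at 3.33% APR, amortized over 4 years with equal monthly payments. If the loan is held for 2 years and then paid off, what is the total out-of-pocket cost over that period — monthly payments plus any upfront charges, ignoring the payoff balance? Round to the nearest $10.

At 3.33% the monthly rate is 0.0027750, so the payment is 18,500 × 0.0027750 / (1 − 1.0027750^−48) = $412.19.
Total outlay = 24 × $412.19 = $9,892.56.

$9,890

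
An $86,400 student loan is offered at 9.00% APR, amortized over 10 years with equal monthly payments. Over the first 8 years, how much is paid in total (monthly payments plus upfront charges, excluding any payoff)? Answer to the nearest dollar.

$105,070

At 9.00% the monthly rate is 0.0075000, so the payment is 86,400 × 0.0075000 / (1 − 1.0075000^−120) = $1,094.48.
Total outlay = 96 × $1,094.48 = $105,070.08.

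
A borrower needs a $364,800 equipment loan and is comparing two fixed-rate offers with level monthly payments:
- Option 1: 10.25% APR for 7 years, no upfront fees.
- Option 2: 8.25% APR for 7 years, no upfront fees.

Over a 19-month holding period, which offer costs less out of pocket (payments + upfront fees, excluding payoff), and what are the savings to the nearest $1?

Option 1: at 10.25% the monthly rate is 0.0085417, so the payment is 364,800 × 0.0085417 / (1 − 1.0085417^−84) = $6,103.34.
Option 2: at 8.25% the monthly rate is 0.0068750, so the payment is 364,800 × 0.0068750 / (1 − 1.0068750^−84) = $5,731.39.
Over 19 months: Option 1 costs 19 × $6,103.34 = $115,963.46; Option 2 costs 19 × $5,731.39 = $108,896.41.
Option 2 is cheaper by $115,963.46 − $108,896.41 = $7,067.05.

Option 2 by $7,067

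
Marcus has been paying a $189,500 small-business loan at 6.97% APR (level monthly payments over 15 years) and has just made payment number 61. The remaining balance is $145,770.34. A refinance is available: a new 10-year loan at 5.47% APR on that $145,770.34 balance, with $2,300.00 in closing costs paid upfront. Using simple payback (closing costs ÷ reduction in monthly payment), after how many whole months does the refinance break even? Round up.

20 months

Current payment = 189,500 × 6.97%/12 / (1 − (1+0.0058083)^−180) = $1,700.10.
Refinanced payment = 145,770.34 × 0.0045583 / (1 − (1+0.0045583)^−120) = $1,579.83.
Monthly savings = $1,700.10 − $1,579.83 = $120.27.
Break-even = $2,300.00 / $120.27 = 19.12 → 20 months.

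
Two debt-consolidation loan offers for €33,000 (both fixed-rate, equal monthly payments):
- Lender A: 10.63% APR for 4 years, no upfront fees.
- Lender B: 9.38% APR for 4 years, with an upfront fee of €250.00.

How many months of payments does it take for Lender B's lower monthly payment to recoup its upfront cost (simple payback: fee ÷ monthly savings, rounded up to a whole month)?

13 months

Lender A: at 10.63% the monthly rate is 0.0088583, so the payment is 33,000 × 0.0088583 / (1 − 1.0088583^−48) = €846.98.
Lender B: at 9.38% the monthly rate is 0.0078167, so the payment is 33,000 × 0.0078167 / (1 − 1.0078167^−48) = €827.17.
Monthly savings = €846.98 − €827.17 = €19.81.
Break-even = €250.00 / €19.81 = 12.62 → 13 months.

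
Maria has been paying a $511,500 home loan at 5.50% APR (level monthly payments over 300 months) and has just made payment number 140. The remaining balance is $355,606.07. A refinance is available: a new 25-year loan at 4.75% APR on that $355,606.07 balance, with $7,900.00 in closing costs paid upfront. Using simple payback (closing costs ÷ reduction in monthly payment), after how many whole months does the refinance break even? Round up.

8 months

Current payment = 511,500 × 5.5%/12 / (1 − (1+0.0045833)^−300) = $3,141.06.
Refinanced payment = 355,606.07 × 0.0039583 / (1 − (1+0.0039583)^−300) = $2,027.37.
Monthly savings = $3,141.06 − $2,027.37 = $1,113.69.
Break-even = $7,900.00 / $1,113.69 = 7.09 → 8 months.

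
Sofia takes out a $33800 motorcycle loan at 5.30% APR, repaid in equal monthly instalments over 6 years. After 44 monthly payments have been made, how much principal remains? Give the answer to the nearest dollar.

$14,431

With monthly rate i = 5.3%/12 = 0.0044167, the balance after k of n payments is P · [(1+i)^n − (1+i)^k] / [(1+i)^n − 1].
(1+0.0044167)^72 = 1.37341427 and (1+0.0044167)^44 = 1.21398148, so the balance is 33,800 × (1.37341427 − 1.21398148) / (1.37341427 − 1) = $14,431.23.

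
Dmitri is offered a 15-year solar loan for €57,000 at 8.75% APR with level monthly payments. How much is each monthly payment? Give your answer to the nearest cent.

€569.69

At 8.75% the monthly rate is 0.0072917, so the payment is 57,000 × 0.0072917 / (1 − 1.0072917^−180) = €569.69.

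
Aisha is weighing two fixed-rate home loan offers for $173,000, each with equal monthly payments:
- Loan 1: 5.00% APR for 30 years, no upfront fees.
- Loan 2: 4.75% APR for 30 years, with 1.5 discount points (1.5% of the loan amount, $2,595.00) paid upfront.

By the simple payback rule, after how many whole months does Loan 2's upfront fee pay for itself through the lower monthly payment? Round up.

Loan 1: at 5.00% the monthly rate is 0.0041667, so the payment is 173,000 × 0.0041667 / (1 − 1.0041667^−360) = $928.70.
Loan 2: at 4.75% the monthly rate is 0.0039583, so the payment is 173,000 × 0.0039583 / (1 − 1.0039583^−360) = $902.45.
Monthly savings = $928.70 − $902.45 = $26.25.
Break-even = $2,595.00 / $26.25 = 98.86 → 99 months.

99 months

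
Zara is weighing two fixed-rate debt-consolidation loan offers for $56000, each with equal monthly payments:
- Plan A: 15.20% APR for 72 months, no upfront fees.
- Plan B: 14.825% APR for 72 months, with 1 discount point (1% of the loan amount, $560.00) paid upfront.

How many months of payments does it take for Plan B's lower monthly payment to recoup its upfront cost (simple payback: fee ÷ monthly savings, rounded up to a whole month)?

Plan A: monthly rate = 15.2%/12 = 0.0126667; payment = 56,000 × 0.0126667 / (1 − (1+0.0126667)^−72) = $1,190.21.
Plan B: monthly rate = 14.825%/12 = 0.0123542; payment = 56,000 × 0.0123542 / (1 − (1+0.0123542)^−72) = $1,178.81.
Monthly savings = $1,190.21 − $1,178.81 = $11.40.
Break-even = $560.00 / $11.40 = 49.12 → 50 months.

50 months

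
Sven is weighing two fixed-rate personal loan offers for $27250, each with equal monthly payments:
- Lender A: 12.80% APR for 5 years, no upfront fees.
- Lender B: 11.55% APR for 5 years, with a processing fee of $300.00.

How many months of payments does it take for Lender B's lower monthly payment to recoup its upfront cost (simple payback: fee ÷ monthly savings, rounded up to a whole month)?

18 months

Lender A: at 12.80% the monthly rate is 0.0106667, so the payment is 27,250 × 0.0106667 / (1 − 1.0106667^−60) = $617.23.
Lender B: at 11.55% the monthly rate is 0.0096250, so the payment is 27,250 × 0.0096250 / (1 − 1.0096250^−60) = $599.98.
Monthly savings = $617.23 − $599.98 = $17.25.
Break-even = $300.00 / $17.25 = 17.39 → 18 months.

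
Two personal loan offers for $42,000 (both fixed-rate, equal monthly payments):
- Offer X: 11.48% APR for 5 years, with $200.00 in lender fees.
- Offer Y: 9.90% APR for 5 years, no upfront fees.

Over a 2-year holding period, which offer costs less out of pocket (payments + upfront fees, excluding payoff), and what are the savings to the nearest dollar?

Offer Y by $991

Offer X: monthly rate = 11.48%/12 = 0.0095667; payment = 42,000 × 0.0095667 / (1 − (1+0.0095667)^−60) = $923.27.
Offer Y: monthly rate = 9.9%/12 = 0.0082500; payment = 42,000 × 0.0082500 / (1 − (1+0.0082500)^−60) = $890.31.
Over 24 months: Offer X costs 24 × $923.27 + $200.00 = $22,358.48; Offer Y costs 24 × $890.31 = $21,367.44.
Offer Y is cheaper by $22,358.48 − $21,367.44 = $991.04.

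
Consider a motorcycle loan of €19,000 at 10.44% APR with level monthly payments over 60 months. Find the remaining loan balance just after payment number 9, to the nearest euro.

With monthly rate i = 10.44%/12 = 0.0087000, the balance after k of n payments is P · [(1+i)^n − (1+i)^k] / [(1+i)^n − 1].
(1+0.0087000)^60 = 1.68159439 and (1+0.0087000)^9 = 1.08108088, so the balance is 19,000 × (1.68159439 − 1.08108088) / (1.68159439 − 1) = €16,739.80.

€16,740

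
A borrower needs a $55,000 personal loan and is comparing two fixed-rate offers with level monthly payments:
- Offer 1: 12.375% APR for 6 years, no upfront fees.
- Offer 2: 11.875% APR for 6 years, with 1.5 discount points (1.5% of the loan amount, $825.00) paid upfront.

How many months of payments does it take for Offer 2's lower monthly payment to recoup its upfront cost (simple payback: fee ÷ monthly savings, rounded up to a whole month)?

Offer 1: monthly rate = 12.375%/12 = 0.0103125; payment = 55,000 × 0.0103125 / (1 − (1+0.0103125)^−72) = $1,086.02.
Offer 2: monthly rate = 11.875%/12 = 0.0098958; payment = 55,000 × 0.0098958 / (1 − (1+0.0098958)^−72) = $1,071.69.
Monthly savings = $1,086.02 − $1,071.69 = $14.33.
Break-even = $825.00 / $14.33 = 57.57 → 58 months.

58 months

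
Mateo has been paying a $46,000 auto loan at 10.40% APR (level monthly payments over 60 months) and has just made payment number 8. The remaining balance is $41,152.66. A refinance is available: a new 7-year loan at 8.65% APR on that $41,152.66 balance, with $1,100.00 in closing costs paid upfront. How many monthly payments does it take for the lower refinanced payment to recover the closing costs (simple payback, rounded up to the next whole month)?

4 months

Current payment = 46,000 × 10.4%/12 / (1 − (1+0.0086667)^−60) = $986.44.
Refinanced payment = 41,152.66 × 0.0072083 / (1 − (1+0.0072083)^−84) = $654.82.
Monthly savings = $986.44 − $654.82 = $331.62.
Break-even = $1,100.00 / $331.62 = 3.32 → 4 months.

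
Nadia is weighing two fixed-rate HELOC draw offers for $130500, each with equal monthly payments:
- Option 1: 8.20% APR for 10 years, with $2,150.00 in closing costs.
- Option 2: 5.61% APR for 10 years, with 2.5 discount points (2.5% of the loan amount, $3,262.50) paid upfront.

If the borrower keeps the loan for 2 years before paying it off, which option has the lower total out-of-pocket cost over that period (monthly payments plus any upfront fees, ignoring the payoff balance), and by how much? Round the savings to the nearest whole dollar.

Option 1: at 8.20% the monthly rate is 0.0068333, so the payment is 130,500 × 0.0068333 / (1 − 1.0068333^−120) = $1,597.15.
Option 2: at 5.61% the monthly rate is 0.0046750, so the payment is 130,500 × 0.0046750 / (1 − 1.0046750^−120) = $1,423.39.
Over 24 months: Option 1 costs 24 × $1,597.15 + $2,150.00 = $40,481.60; Option 2 costs 24 × $1,423.39 + $3,262.50 = $37,423.86.
Option 2 is cheaper by $40,481.60 − $37,423.86 = $3,057.74.

Option 2 by $3,058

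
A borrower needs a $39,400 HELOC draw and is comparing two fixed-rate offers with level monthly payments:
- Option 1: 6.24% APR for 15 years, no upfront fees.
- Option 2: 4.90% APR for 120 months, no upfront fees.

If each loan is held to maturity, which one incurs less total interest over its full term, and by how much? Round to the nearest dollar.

Option 2 by $10,853

Option 1: at 6.24% the monthly rate is 0.0052000, so the payment is 39,400 × 0.0052000 / (1 − 1.0052000^−180) = $337.61.
Total interest on Option 1 = 180 × $337.61 − $39,400 = $21,369.80.
Option 2: monthly rate = 4.9%/12 = 0.0040833; payment = 39,400 × 0.0040833 / (1 − (1+0.0040833)^−120) = $415.97.
Total interest on Option 2 = 120 × $415.97 − $39,400 = $10,516.40.
Option 2 is lower by $10,853.40.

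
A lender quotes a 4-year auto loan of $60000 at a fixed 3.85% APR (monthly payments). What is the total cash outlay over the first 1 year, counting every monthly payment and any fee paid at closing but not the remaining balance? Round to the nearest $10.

$16,210

At 3.85% the monthly rate is 0.0032083, so the payment is 60,000 × 0.0032083 / (1 − 1.0032083^−48) = $1,350.72.
Total outlay = 12 × $1,350.72 = $16,208.64.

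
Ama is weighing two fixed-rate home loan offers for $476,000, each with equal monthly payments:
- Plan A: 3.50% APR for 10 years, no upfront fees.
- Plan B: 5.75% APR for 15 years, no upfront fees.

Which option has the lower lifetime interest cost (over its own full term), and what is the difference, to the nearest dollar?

Plan A: at 3.50% the monthly rate is 0.0029167, so the payment is 476,000 × 0.0029167 / (1 − 1.0029167^−120) = $4,706.97.
Total interest on Plan A = 120 × $4,706.97 − $476,000 = $88,836.40.
Plan B: at 5.75% the monthly rate is 0.0047917, so the payment is 476,000 × 0.0047917 / (1 − 1.0047917^−180) = $3,952.75.
Total interest on Plan B = 180 × $3,952.75 − $476,000 = $235,495.00.
Plan A is lower by $146,658.60.

Plan A by $146,659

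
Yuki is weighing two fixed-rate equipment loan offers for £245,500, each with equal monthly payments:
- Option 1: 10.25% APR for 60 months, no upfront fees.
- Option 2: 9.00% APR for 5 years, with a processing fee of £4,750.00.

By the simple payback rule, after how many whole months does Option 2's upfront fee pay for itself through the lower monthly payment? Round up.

Option 1: monthly rate = 10.25%/12 = 0.0085417; payment = 245,500 × 0.0085417 / (1 − (1+0.0085417)^−60) = £5,246.40.
Option 2: at 9.00% the monthly rate is 0.0075000, so the payment is 245,500 × 0.0075000 / (1 − 1.0075000^−60) = £5,096.18.
Monthly savings = £5,246.40 − £5,096.18 = £150.22.
Break-even = £4,750.00 / £150.22 = 31.62 → 32 months.

32 months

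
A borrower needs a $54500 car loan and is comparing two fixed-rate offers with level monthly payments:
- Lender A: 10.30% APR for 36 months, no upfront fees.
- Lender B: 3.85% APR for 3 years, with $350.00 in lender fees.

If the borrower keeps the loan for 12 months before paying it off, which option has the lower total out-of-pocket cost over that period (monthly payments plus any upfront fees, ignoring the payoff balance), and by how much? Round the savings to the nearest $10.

Lender A: monthly rate = 10.3%/12 = 0.0085833; payment = 54,500 × 0.0085833 / (1 − (1+0.0085833)^−36) = $1,766.25.
Lender B: monthly rate = 3.85%/12 = 0.0032083; payment = 54,500 × 0.0032083 / (1 − (1+0.0032083)^−36) = $1,605.42.
Over 12 months: Lender A costs 12 × $1,766.25 = $21,195.00; Lender B costs 12 × $1,605.42 + $350.00 = $19,615.04.
Lender B is cheaper by $21,195.00 − $19,615.04 = $1,579.96.

Lender B by $1,580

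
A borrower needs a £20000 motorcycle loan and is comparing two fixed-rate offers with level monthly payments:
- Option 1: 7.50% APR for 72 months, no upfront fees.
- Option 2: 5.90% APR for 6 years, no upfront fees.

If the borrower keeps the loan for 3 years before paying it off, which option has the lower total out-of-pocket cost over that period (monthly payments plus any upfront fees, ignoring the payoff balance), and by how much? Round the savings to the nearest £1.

Option 1: monthly rate = 7.5%/12 = 0.0062500; payment = 20,000 × 0.0062500 / (1 − (1+0.0062500)^−72) = £345.80.
Option 2: at 5.90% the monthly rate is 0.0049167, so the payment is 20,000 × 0.0049167 / (1 − 1.0049167^−72) = £330.51.
Over 36 months: Option 1 costs 36 × £345.80 = £12,448.80; Option 2 costs 36 × £330.51 = £11,898.36.
Option 2 is cheaper by £12,448.80 − £11,898.36 = £550.44.

Option 2 by £550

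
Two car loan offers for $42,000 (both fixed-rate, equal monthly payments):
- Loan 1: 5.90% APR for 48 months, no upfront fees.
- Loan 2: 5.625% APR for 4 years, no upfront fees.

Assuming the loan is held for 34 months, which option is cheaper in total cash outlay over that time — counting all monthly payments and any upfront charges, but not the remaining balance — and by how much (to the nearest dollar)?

Loan 1: at 5.90% the monthly rate is 0.0049167, so the payment is 42,000 × 0.0049167 / (1 − 1.0049167^−48) = $984.45.
Loan 2: at 5.625% the monthly rate is 0.0046875, so the payment is 42,000 × 0.0046875 / (1 − 1.0046875^−48) = $979.17.
Over 34 months: Loan 1 costs 34 × $984.45 = $33,471.30; Loan 2 costs 34 × $979.17 = $33,291.78.
Loan 2 is cheaper by $33,471.30 − $33,291.78 = $179.52.

Loan 2 by $180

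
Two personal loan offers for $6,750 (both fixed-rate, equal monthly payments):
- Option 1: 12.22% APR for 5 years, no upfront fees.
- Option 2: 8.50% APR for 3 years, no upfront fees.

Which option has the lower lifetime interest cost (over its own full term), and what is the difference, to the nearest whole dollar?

Option 2 by $1,383

Option 1: monthly rate = 12.22%/12 = 0.0101833; payment = 6,750 × 0.0101833 / (1 − (1+0.0101833)^−60) = $150.90.
Total interest on Option 1 = 60 × $150.90 − $6,750 = $2,304.00.
Option 2: monthly rate = 8.5%/12 = 0.0070833; payment = 6,750 × 0.0070833 / (1 − (1+0.0070833)^−36) = $213.08.
Total interest on Option 2 = 36 × $213.08 − $6,750 = $920.88.
Option 2 is lower by $1,383.12.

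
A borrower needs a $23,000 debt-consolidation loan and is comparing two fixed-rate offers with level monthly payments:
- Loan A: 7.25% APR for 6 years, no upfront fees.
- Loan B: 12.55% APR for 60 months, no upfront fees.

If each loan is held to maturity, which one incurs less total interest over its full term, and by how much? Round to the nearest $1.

Loan A: monthly rate = 7.25%/12 = 0.0060417; payment = 23,000 × 0.0060417 / (1 − (1+0.0060417)^−72) = $394.89.
Total interest on Loan A = 72 × $394.89 − $23,000 = $5,432.08.
Loan B: at 12.55% the monthly rate is 0.0104583, so the payment is 23,000 × 0.0104583 / (1 − 1.0104583^−60) = $518.04.
Total interest on Loan B = 60 × $518.04 − $23,000 = $8,082.40.
Loan A is lower by $2,650.32.

Loan A by $2,650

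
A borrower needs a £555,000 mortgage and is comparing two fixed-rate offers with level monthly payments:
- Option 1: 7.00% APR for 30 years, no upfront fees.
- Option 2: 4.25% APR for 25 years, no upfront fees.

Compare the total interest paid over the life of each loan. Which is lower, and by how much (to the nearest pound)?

Option 1: at 7.00% the monthly rate is 0.0058333, so the payment is 555,000 × 0.0058333 / (1 − 1.0058333^−360) = £3,692.43.
Total interest on Option 1 = 360 × £3,692.43 − £555,000 = £774,274.80.
Option 2: at 4.25% the monthly rate is 0.0035417, so the payment is 555,000 × 0.0035417 / (1 − 1.0035417^−300) = £3,006.65.
Total interest on Option 2 = 300 × £3,006.65 − £555,000 = £346,995.00.
Option 2 is lower by £427,279.80.

Option 2 by £427,280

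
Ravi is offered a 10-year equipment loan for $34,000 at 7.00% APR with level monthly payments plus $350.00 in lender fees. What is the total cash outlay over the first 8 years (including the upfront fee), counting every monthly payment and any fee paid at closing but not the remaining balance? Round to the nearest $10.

Monthly rate = 7%/12 = 0.0058333; payment = 34,000 × 0.0058333 / (1 − (1+0.0058333)^−120) = $394.77.
Total outlay = 96 × $394.77 + $350.00 = $38,247.92.

$38,250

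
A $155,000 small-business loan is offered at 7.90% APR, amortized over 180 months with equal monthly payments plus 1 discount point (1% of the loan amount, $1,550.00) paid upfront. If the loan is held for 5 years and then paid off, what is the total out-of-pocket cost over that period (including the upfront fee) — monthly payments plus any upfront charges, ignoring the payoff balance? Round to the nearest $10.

$89,890

Monthly rate = 7.9%/12 = 0.0065833; payment = 155,000 × 0.0065833 / (1 − (1+0.0065833)^−180) = $1,472.33.
Total outlay = 60 × $1,472.33 + $1,550.00 = $89,889.80.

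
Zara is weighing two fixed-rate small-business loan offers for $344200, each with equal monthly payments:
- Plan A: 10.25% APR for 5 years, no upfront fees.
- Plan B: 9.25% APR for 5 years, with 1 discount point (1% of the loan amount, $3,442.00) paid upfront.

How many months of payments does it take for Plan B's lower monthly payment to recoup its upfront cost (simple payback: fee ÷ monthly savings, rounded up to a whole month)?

Plan A: monthly rate = 10.25%/12 = 0.0085417; payment = 344,200 × 0.0085417 / (1 − (1+0.0085417)^−60) = $7,355.64.
Plan B: monthly rate = 9.25%/12 = 0.0077083; payment = 344,200 × 0.0077083 / (1 − (1+0.0077083)^−60) = $7,186.86.
Monthly savings = $7,355.64 − $7,186.86 = $168.78.
Break-even = $3,442.00 / $168.78 = 20.39 → 21 months.

21 months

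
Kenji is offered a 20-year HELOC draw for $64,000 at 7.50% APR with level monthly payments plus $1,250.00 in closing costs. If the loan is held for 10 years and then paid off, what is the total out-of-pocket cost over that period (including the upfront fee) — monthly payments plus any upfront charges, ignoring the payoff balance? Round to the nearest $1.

At 7.50% the monthly rate is 0.0062500, so the payment is 64,000 × 0.0062500 / (1 − 1.0062500^−240) = $515.58.
Total outlay = 120 × $515.58 + $1,250.00 = $63,119.60.

$63,120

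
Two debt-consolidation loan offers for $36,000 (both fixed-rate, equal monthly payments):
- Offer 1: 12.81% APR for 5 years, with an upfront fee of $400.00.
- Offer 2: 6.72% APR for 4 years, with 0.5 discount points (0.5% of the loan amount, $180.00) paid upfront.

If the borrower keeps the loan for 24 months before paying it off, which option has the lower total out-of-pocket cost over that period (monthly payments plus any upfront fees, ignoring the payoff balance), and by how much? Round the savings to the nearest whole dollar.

Offer 1 by $783

Offer 1: at 12.81% the monthly rate is 0.0106750, so the payment is 36,000 × 0.0106750 / (1 − 1.0106750^−60) = $815.61.
Offer 2: monthly rate = 6.72%/12 = 0.0056000; payment = 36,000 × 0.0056000 / (1 − (1+0.0056000)^−48) = $857.40.
Over 24 months: Offer 1 costs 24 × $815.61 + $400.00 = $19,974.64; Offer 2 costs 24 × $857.40 + $180.00 = $20,757.60.
Offer 1 is cheaper by $20,757.60 − $19,974.64 = $782.96.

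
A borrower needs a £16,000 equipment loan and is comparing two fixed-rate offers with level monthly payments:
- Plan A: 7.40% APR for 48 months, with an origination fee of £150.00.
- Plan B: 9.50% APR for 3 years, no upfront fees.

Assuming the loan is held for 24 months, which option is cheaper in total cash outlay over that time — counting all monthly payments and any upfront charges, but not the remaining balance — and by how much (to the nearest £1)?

Plan A: at 7.40% the monthly rate is 0.0061667, so the payment is 16,000 × 0.0061667 / (1 − 1.0061667^−48) = £386.12.
Plan B: at 9.50% the monthly rate is 0.0079167, so the payment is 16,000 × 0.0079167 / (1 − 1.0079167^−36) = £512.53.
Over 24 months: Plan A costs 24 × £386.12 + £150.00 = £9,416.88; Plan B costs 24 × £512.53 = £12,300.72.
Plan A is cheaper by £12,300.72 − £9,416.88 = £2,883.84.

Plan A by £2,884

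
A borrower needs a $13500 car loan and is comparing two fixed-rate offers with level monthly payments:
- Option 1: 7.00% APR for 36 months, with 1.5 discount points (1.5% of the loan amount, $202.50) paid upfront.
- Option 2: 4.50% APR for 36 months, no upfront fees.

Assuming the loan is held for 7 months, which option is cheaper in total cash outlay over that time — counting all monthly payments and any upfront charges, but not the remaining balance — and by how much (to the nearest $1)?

Option 1: monthly rate = 7%/12 = 0.0058333; payment = 13,500 × 0.0058333 / (1 − (1+0.0058333)^−36) = $416.84.
Option 2: monthly rate = 4.5%/12 = 0.0037500; payment = 13,500 × 0.0037500 / (1 − (1+0.0037500)^−36) = $401.58.
Over 7 months: Option 1 costs 7 × $416.84 + $202.50 = $3,120.38; Option 2 costs 7 × $401.58 = $2,811.06.
Option 2 is cheaper by $3,120.38 − $2,811.06 = $309.32.

Option 2 by $309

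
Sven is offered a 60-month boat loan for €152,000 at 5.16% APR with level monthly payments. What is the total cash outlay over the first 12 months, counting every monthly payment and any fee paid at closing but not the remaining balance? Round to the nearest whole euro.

€34,555

Monthly rate = 5.16%/12 = 0.0043000; payment = 152,000 × 0.0043000 / (1 − (1+0.0043000)^−60) = €2,879.58.
Total outlay = 12 × €2,879.58 = €34,554.96.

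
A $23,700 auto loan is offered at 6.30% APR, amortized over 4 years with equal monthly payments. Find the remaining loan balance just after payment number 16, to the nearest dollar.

$16,452

With monthly rate i = 6.3%/12 = 0.0052500, the balance after k of n payments is P · [(1+i)^n − (1+i)^k] / [(1+i)^n − 1].
(1+0.0052500)^48 = 1.28574820 and (1+0.0052500)^16 = 1.08738993, so the balance is 23,700 × (1.28574820 − 1.08738993) / (1.28574820 − 1) = $16,451.87.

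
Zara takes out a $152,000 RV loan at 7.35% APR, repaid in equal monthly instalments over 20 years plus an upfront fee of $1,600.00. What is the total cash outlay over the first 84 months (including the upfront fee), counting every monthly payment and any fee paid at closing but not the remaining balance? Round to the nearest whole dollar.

At 7.35% the monthly rate is 0.0061250, so the payment is 152,000 × 0.0061250 / (1 − 1.0061250^−240) = $1,210.60.
Total outlay = 84 × $1,210.60 + $1,600.00 = $103,290.40.

$103,290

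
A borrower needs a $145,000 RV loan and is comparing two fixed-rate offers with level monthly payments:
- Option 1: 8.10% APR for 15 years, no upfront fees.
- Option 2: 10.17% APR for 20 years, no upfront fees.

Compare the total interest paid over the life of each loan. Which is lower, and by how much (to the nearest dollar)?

Option 1 by $88,822

Option 1: monthly rate = 8.1%/12 = 0.0067500; payment = 145,000 × 0.0067500 / (1 − (1+0.0067500)^−180) = $1,394.08.
Total interest on Option 1 = 180 × $1,394.08 − $145,000 = $105,934.40.
Option 2: monthly rate = 10.17%/12 = 0.0084750; payment = 145,000 × 0.0084750 / (1 − (1+0.0084750)^−240) = $1,415.65.
Total interest on Option 2 = 240 × $1,415.65 − $145,000 = $194,756.00.
Option 1 is lower by $88,821.60.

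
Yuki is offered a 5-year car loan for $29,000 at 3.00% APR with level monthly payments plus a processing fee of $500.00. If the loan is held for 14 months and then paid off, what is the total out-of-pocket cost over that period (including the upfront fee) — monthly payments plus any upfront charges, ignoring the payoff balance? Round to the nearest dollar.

Monthly rate = 3%/12 = 0.0025000; payment = 29,000 × 0.0025000 / (1 − (1+0.0025000)^−60) = $521.09.
Total outlay = 14 × $521.09 + $500.00 = $7,795.26.

$7,795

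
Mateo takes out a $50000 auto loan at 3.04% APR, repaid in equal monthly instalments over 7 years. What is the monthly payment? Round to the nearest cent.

Monthly rate = 3.04%/12 = 0.0025333; payment = 50,000 × 0.0025333 / (1 − (1+0.0025333)^−84) = $661.57.

$661.57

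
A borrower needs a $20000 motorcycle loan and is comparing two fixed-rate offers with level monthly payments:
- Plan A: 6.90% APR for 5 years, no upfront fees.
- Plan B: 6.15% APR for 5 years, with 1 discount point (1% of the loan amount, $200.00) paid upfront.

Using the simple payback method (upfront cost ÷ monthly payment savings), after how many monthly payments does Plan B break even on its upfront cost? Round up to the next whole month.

Plan A: monthly rate = 6.9%/12 = 0.0057500; payment = 20,000 × 0.0057500 / (1 − (1+0.0057500)^−60) = $395.08.
Plan B: monthly rate = 6.15%/12 = 0.0051250; payment = 20,000 × 0.0051250 / (1 − (1+0.0051250)^−60) = $388.05.
Monthly savings = $395.08 − $388.05 = $7.03.
Break-even = $200.00 / $7.03 = 28.45 → 29 months.

29 months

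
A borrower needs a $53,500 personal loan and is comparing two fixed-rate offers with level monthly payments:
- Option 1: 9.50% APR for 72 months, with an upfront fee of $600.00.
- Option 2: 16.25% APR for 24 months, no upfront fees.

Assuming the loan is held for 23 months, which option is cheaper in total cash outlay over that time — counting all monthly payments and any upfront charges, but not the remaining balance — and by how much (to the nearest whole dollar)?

Option 1 by $37,309

Option 1: at 9.50% the monthly rate is 0.0079167, so the payment is 53,500 × 0.0079167 / (1 − 1.0079167^−72) = $977.70.
Option 2: monthly rate = 16.25%/12 = 0.0135417; payment = 53,500 × 0.0135417 / (1 − (1+0.0135417)^−24) = $2,625.92.
Over 23 months: Option 1 costs 23 × $977.70 + $600.00 = $23,087.10; Option 2 costs 23 × $2,625.92 = $60,396.16.
Option 1 is cheaper by $60,396.16 − $23,087.10 = $37,309.06.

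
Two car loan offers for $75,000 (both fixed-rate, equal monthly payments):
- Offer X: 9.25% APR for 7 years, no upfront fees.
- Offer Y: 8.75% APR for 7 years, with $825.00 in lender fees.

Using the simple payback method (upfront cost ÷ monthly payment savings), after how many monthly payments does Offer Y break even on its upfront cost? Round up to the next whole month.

44 months

Offer X: monthly rate = 9.25%/12 = 0.0077083; payment = 75,000 × 0.0077083 / (1 − (1+0.0077083)^−84) = $1,216.22.
Offer Y: monthly rate = 8.75%/12 = 0.0072917; payment = 75,000 × 0.0072917 / (1 − (1+0.0072917)^−84) = $1,197.19.
Monthly savings = $1,216.22 − $1,197.19 = $19.03.
Break-even = $825.00 / $19.03 = 43.35 → 44 months.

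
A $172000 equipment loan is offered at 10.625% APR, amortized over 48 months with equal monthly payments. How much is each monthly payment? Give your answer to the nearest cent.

$4,414.17

Monthly rate = 10.625%/12 = 0.0088542; payment = 172,000 × 0.0088542 / (1 − (1+0.0088542)^−48) = $4,414.17.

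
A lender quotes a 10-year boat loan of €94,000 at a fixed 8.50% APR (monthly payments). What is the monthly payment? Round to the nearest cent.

At 8.50% the monthly rate is 0.0070833, so the payment is 94,000 × 0.0070833 / (1 − 1.0070833^−120) = €1,165.47.

€1,165.47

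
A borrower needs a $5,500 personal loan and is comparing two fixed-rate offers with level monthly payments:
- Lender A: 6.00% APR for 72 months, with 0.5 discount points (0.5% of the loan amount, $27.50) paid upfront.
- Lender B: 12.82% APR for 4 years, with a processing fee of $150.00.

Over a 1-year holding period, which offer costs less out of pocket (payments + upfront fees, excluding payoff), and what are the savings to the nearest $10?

Lender A: at 6.00% the monthly rate is 0.0050000, so the payment is 5,500 × 0.0050000 / (1 − 1.0050000^−72) = $91.15.
Lender B: monthly rate = 12.82%/12 = 0.0106833; payment = 5,500 × 0.0106833 / (1 − (1+0.0106833)^−48) = $147.06.
Over 12 months: Lender A costs 12 × $91.15 + $27.50 = $1,121.30; Lender B costs 12 × $147.06 + $150.00 = $1,914.72.
Lender A is cheaper by $1,914.72 − $1,121.30 = $793.42.

Lender A by $790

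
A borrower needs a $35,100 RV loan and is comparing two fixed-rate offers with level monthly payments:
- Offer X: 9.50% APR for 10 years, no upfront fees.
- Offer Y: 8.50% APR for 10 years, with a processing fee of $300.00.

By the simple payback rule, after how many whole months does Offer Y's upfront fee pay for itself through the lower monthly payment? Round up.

Offer X: monthly rate = 9.5%/12 = 0.0079167; payment = 35,100 × 0.0079167 / (1 − (1+0.0079167)^−120) = $454.19.
Offer Y: at 8.50% the monthly rate is 0.0070833, so the payment is 35,100 × 0.0070833 / (1 − 1.0070833^−120) = $435.19.
Monthly savings = $454.19 − $435.19 = $19.00.
Break-even = $300.00 / $19.00 = 15.79 → 16 months.

16 months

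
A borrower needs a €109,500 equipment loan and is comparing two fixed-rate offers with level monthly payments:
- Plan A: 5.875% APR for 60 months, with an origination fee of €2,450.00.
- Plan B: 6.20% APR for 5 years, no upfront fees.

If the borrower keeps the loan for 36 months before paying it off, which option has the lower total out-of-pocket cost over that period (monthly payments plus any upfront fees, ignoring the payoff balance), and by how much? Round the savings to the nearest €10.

Plan B by €1,850

Plan A: at 5.875% the monthly rate is 0.0048958, so the payment is 109,500 × 0.0048958 / (1 − 1.0048958^−60) = €2,110.58.
Plan B: monthly rate = 6.2%/12 = 0.0051667; payment = 109,500 × 0.0051667 / (1 − (1+0.0051667)^−60) = €2,127.14.
Over 36 months: Plan A costs 36 × €2,110.58 + €2,450.00 = €78,430.88; Plan B costs 36 × €2,127.14 = €76,577.04.
Plan B is cheaper by €78,430.88 − €76,577.04 = €1,853.84.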